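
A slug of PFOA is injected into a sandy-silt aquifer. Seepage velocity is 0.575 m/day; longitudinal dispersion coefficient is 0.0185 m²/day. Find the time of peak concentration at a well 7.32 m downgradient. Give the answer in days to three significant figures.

For the 1D instantaneous-source solution, setting ∂C/∂t = 0 at fixed x gives v²t² + 2Dt − x² = 0, so t = (√(D² + v²x²) − D)/v².
√(D² + v²x²) = √(0.0185² + 0.575² × 7.32²) = 4.209; v² = 0.330625.
t = (4.209 − 0.0185)/0.330625 = 12.7 days (vs. the pure-advection estimate x/v = 12.7 d).

12.7 days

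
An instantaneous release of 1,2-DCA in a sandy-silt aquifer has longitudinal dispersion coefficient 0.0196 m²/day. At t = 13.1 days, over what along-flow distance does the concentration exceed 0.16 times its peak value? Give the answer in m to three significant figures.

The plume is Gaussian with σ = √(2Dt) = √(2 × 0.0196 × 13.1) = 0.7166 m.
C/C_peak = exp(−Δx²/(2σ²)) = 0.16 ⇒ Δx = σ·√(−2 ln 0.16) = 0.7166 × 1.914 = 1.372 m.
Width = 2Δx = 2.74 m.

2.74 m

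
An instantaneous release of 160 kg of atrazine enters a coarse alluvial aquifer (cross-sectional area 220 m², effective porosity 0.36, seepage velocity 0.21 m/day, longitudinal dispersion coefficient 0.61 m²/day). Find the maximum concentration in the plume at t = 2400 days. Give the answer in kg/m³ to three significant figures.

The peak of an instantaneous 1D plume sits at x = vt; there the Gaussian factor is 1 and C_max = M/(n_e·A·√(4πDt)), where n_e·A is the pore area the mass is dissolved in.
√(4πDt) = √(4π × 0.61 × 2400) = 135.6 m, so C_max = 160/(0.36 × 220 × 135.6) = 0.0149 kg/m³.

0.0149 kg/m³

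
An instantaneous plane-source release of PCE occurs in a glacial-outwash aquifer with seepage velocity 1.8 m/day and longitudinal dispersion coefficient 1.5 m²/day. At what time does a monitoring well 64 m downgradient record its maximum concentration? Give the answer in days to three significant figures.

35.1 days

For the 1D instantaneous-source solution, setting ∂C/∂t = 0 at fixed x gives v²t² + 2Dt − x² = 0, so t = (√(D² + v²x²) − D)/v².
√(D² + v²x²) = √(1.5² + 1.8² × 64²) = 115.2; v² = 3.24.
t = (115.2 − 1.5)/3.24 = 35.1 days (vs. the pure-advection estimate x/v = 35.6 d).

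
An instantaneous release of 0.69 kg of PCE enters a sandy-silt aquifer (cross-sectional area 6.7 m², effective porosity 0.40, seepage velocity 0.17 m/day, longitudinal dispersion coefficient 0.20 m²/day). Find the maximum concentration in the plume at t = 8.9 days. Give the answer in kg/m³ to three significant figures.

The peak of an instantaneous 1D plume sits at x = vt; there the Gaussian factor is 1 and C_max = M/(n_e·A·√(4πDt)), where n_e·A is the pore area the mass is dissolved in.
√(4πDt) = √(4π × 0.20 × 8.9) = 4.729 m, so C_max = 0.69/(0.40 × 6.7 × 4.729) = 0.0544 kg/m³.

0.0544 kg/m³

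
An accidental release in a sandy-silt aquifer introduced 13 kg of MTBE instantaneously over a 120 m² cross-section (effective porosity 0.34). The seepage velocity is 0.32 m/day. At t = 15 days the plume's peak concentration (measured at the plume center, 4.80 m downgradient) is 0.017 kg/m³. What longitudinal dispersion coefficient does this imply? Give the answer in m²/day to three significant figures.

1.86 m²/day

At the plume center C_max = M/(n_e·A·√(4πDt)), so D = M²/(4πt·(n_e·A·C_max)²).
n_e·A·C_max = 0.34 × 120 × 0.017 = 0.6936 kg/m.
D = 13²/(4π × 15 × 0.6936²) = 1.86 m²/day.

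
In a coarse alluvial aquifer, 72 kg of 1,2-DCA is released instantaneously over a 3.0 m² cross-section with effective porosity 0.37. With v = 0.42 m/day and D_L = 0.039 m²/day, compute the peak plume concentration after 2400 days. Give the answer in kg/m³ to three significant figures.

1.89 kg/m³

The peak of an instantaneous 1D plume sits at x = vt; there the Gaussian factor is 1 and C_max = M/(n_e·A·√(4πDt)), where n_e·A is the pore area the mass is dissolved in.
√(4πDt) = √(4π × 0.039 × 2400) = 34.30 m, so C_max = 72/(0.37 × 3.0 × 34.30) = 1.89 kg/m³.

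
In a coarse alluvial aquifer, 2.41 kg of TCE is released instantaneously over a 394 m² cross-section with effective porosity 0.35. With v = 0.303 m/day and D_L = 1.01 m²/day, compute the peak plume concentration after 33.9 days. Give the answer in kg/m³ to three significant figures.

The peak of an instantaneous 1D plume sits at x = vt; there the Gaussian factor is 1 and C_max = M/(n_e·A·√(4πDt)), where n_e·A is the pore area the mass is dissolved in.
√(4πDt) = √(4π × 1.01 × 33.9) = 20.74 m, so C_max = 2.41/(0.35 × 394 × 20.74) = 0.000843 kg/m³.

0.000843 kg/m³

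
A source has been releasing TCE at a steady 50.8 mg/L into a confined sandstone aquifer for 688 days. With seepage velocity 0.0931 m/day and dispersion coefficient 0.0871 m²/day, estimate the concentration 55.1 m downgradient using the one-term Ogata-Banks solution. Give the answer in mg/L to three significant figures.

For a continuous step input, C/C₀ ≈ ½·erfc((x−vt)/(2√(Dt))).
vt = 0.0931 × 688 = 64.0528 m and 2√(Dt) = 2√(0.0871 × 688) = 15.48 m.
Argument (x−vt)/(2√(Dt)) = (55.1 − 64.0528)/15.48 = -0.5783; ½·erfc(-0.5783) = 0.7933.
C = 50.8 × 0.7933 = 40.3 mg/L.

40.3 mg/L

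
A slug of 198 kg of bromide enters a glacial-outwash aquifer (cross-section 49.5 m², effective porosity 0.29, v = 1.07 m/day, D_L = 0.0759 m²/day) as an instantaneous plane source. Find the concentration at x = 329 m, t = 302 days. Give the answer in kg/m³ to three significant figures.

0.559 kg/m³

For an instantaneous plane source, C(x,t) = M/(n_e·A·√(4πDt)) · exp(−(x−vt)²/(4Dt)), with n_e·A the pore (flow) area.
Plume center vt = 1.07 × 302 = 323.14 m, so the well at 329 m is 5.86 m downgradient of the peak.
√(4πDt) = 16.97 m, giving peak height M/(n_e·A·√(4πDt)) = 198/(0.29 × 49.5 × 16.97) = 0.8128 kg/m³.
(x−vt)²/(4Dt) = (5.86)²/(4 × 0.0759 × 302) = 0.3745; exp(−0.3745) = 0.6876.
C = 0.8128 × 0.6876 = 0.559 kg/m³.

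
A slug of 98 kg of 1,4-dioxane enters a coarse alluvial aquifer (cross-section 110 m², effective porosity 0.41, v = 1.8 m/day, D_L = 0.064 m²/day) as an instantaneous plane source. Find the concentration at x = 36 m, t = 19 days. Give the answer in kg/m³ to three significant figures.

0.286 kg/m³

For an instantaneous plane source, C(x,t) = M/(n_e·A·√(4πDt)) · exp(−(x−vt)²/(4Dt)), with n_e·A the pore (flow) area.
Plume center vt = 1.8 × 19 = 34.2 m, so the well at 36 m is 1.8 m downgradient of the peak.
√(4πDt) = 3.909 m, giving peak height M/(n_e·A·√(4πDt)) = 98/(0.41 × 110 × 3.909) = 0.5559 kg/m³.
(x−vt)²/(4Dt) = (1.8)²/(4 × 0.064 × 19) = 0.6661; exp(−0.6661) = 0.5137.
C = 0.5559 × 0.5137 = 0.286 kg/m³.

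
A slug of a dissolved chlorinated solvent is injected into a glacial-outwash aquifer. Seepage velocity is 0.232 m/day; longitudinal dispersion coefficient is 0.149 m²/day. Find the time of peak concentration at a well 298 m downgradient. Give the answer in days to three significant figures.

1280 days

For the 1D instantaneous-source solution, setting ∂C/∂t = 0 at fixed x gives v²t² + 2Dt − x² = 0, so t = (√(D² + v²x²) − D)/v².
√(D² + v²x²) = √(0.149² + 0.232² × 298²) = 69.14; v² = 0.053824.
t = (69.14 − 0.149)/0.053824 = 1280 days (vs. the pure-advection estimate x/v = 1280 d).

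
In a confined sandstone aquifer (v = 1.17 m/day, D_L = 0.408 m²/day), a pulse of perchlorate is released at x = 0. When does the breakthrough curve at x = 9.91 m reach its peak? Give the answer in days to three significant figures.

For the 1D instantaneous-source solution, setting ∂C/∂t = 0 at fixed x gives v²t² + 2Dt − x² = 0, so t = (√(D² + v²x²) − D)/v².
√(D² + v²x²) = √(0.408² + 1.17² × 9.91²) = 11.60; v² = 1.3689.
t = (11.60 − 0.408)/1.3689 = 8.18 days (vs. the pure-advection estimate x/v = 8.47 d).

8.18 days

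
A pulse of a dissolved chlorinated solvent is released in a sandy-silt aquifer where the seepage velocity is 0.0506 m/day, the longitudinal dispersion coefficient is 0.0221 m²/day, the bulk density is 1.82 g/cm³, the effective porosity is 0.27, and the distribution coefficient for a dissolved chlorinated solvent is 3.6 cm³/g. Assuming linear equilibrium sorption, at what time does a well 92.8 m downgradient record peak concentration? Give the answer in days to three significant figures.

46100 days

Retardation factor R = 1 + ρ_b·K_d/n = 1 + 1.82 × 3.6/0.27 = 25.27.
Sorption retards both mechanisms: v_R = v/R = 0.002002 m/day, D_R = D/R = 0.0008746 m²/day.
Peak time from v_R²t² + 2D_R t − x² = 0: t = (√(D_R² + v_R²x²) − D_R)/v_R².
√(D_R² + v_R²x²) = √(0.0008746² + 0.002002² × 92.8²) = 0.1858; v_R² = 4.008e-06.
t = (0.1858 − 0.0008746)/4.008e-06 = 46100 days.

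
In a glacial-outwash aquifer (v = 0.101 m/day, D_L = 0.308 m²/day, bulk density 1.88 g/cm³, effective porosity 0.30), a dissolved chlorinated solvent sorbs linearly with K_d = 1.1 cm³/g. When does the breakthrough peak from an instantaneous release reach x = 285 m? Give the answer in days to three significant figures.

Retardation factor R = 1 + ρ_b·K_d/n = 1 + 1.88 × 1.1/0.30 = 7.893.
Sorption retards both mechanisms: v_R = v/R = 0.01280 m/day, D_R = D/R = 0.03902 m²/day.
Peak time from v_R²t² + 2D_R t − x² = 0: t = (√(D_R² + v_R²x²) − D_R)/v_R².
√(D_R² + v_R²x²) = √(0.03902² + 0.01280² × 285²) = 3.648; v_R² = 0.0001638.
t = (3.648 − 0.03902)/0.0001638 = 22000 days.

22000 days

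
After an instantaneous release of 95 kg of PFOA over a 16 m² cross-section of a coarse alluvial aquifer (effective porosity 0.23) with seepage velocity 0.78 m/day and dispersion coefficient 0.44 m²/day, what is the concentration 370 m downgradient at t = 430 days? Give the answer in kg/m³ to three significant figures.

0.109 kg/m³

For an instantaneous plane source, C(x,t) = M/(n_e·A·√(4πDt)) · exp(−(x−vt)²/(4Dt)), with n_e·A the pore (flow) area.
Plume center vt = 0.78 × 430 = 335.4 m, so the well at 370 m is 34.6 m downgradient of the peak.
√(4πDt) = 48.76 m, giving peak height M/(n_e·A·√(4πDt)) = 95/(0.23 × 16 × 48.76) = 0.5294 kg/m³.
(x−vt)²/(4Dt) = (34.6)²/(4 × 0.44 × 430) = 1.582; exp(−1.582) = 0.2056.
C = 0.5294 × 0.2056 = 0.109 kg/m³.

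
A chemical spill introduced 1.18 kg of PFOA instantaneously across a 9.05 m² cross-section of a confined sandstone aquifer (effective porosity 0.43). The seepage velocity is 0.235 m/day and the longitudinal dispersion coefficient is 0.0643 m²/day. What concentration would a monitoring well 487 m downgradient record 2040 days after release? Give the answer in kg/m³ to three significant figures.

For an instantaneous plane source, C(x,t) = M/(n_e·A·√(4πDt)) · exp(−(x−vt)²/(4Dt)), with n_e·A the pore (flow) area.
Plume center vt = 0.235 × 2040 = 479.4 m, so the well at 487 m is 7.6 m downgradient of the peak.
√(4πDt) = 40.60 m, giving peak height M/(n_e·A·√(4πDt)) = 1.18/(0.43 × 9.05 × 40.60) = 0.007469 kg/m³.
(x−vt)²/(4Dt) = (7.6)²/(4 × 0.0643 × 2040) = 0.1101; exp(−0.1101) = 0.8957.
C = 0.007469 × 0.8957 = 0.00669 kg/m³.

0.00669 kg/m³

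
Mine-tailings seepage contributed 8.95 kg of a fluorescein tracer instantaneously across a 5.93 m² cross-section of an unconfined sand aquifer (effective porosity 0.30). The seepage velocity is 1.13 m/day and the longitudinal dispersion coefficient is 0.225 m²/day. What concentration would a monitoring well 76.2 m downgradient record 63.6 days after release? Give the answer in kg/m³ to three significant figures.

For an instantaneous plane source, C(x,t) = M/(n_e·A·√(4πDt)) · exp(−(x−vt)²/(4Dt)), with n_e·A the pore (flow) area.
Plume center vt = 1.13 × 63.6 = 71.868 m, so the well at 76.2 m is 4.332 m downgradient of the peak.
√(4πDt) = 13.41 m, giving peak height M/(n_e·A·√(4πDt)) = 8.95/(0.30 × 5.93 × 13.41) = 0.3752 kg/m³.
(x−vt)²/(4Dt) = (4.332)²/(4 × 0.225 × 63.6) = 0.3279; exp(−0.3279) = 0.7204.
C = 0.3752 × 0.7204 = 0.270 kg/m³.

0.270 kg/m³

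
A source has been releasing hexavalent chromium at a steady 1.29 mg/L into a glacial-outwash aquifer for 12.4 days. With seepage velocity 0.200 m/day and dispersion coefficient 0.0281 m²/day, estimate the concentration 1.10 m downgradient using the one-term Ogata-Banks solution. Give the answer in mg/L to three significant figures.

1.23 mg/L

For a continuous step input, C/C₀ ≈ ½·erfc((x−vt)/(2√(Dt))).
vt = 0.200 × 12.4 = 2.48 m and 2√(Dt) = 2√(0.0281 × 12.4) = 1.181 m.
Argument (x−vt)/(2√(Dt)) = (1.10 − 2.48)/1.181 = -1.169; ½·erfc(-1.169) = 0.9509.
C = 1.29 × 0.9509 = 1.23 mg/L.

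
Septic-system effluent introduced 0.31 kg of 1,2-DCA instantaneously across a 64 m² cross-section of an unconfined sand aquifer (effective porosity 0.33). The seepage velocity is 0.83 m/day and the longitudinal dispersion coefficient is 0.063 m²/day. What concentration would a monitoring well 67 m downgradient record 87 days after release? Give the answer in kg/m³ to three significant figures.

0.000513 kg/m³

For an instantaneous plane source, C(x,t) = M/(n_e·A·√(4πDt)) · exp(−(x−vt)²/(4Dt)), with n_e·A the pore (flow) area.
Plume center vt = 0.83 × 87 = 72.21 m, so the well at 67 m is 5.21 m upgradient of the peak.
√(4πDt) = 8.299 m, giving peak height M/(n_e·A·√(4πDt)) = 0.31/(0.33 × 64 × 8.299) = 0.001769 kg/m³.
(x−vt)²/(4Dt) = (-5.21)²/(4 × 0.063 × 87) = 1.238; exp(−1.238) = 0.2900.
C = 0.001769 × 0.2900 = 0.000513 kg/m³.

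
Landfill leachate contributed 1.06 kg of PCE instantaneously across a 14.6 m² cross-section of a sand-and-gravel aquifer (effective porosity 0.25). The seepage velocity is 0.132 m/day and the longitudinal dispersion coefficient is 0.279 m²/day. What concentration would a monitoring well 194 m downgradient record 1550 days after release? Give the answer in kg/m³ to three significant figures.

0.00369 kg/m³

For an instantaneous plane source, C(x,t) = M/(n_e·A·√(4πDt)) · exp(−(x−vt)²/(4Dt)), with n_e·A the pore (flow) area.
Plume center vt = 0.132 × 1550 = 204.6 m, so the well at 194 m is 10.6 m upgradient of the peak.
√(4πDt) = 73.72 m, giving peak height M/(n_e·A·√(4πDt)) = 1.06/(0.25 × 14.6 × 73.72) = 0.003939 kg/m³.
(x−vt)²/(4Dt) = (-10.6)²/(4 × 0.279 × 1550) = 0.06496; exp(−0.06496) = 0.9371.
C = 0.003939 × 0.9371 = 0.00369 kg/m³.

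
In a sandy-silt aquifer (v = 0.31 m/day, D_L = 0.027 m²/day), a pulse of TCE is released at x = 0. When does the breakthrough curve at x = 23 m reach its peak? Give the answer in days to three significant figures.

73.9 days

For the 1D instantaneous-source solution, setting ∂C/∂t = 0 at fixed x gives v²t² + 2Dt − x² = 0, so t = (√(D² + v²x²) − D)/v².
√(D² + v²x²) = √(0.027² + 0.31² × 23²) = 7.130; v² = 0.0961.
t = (7.130 − 0.027)/0.0961 = 73.9 days (vs. the pure-advection estimate x/v = 74.2 d).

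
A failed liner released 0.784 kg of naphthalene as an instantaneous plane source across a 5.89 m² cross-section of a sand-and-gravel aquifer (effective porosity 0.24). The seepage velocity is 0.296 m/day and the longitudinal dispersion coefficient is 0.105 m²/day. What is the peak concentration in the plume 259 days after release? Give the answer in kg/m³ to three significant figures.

0.0300 kg/m³

The peak of an instantaneous 1D plume sits at x = vt; there the Gaussian factor is 1 and C_max = M/(n_e·A·√(4πDt)), where n_e·A is the pore area the mass is dissolved in.
√(4πDt) = √(4π × 0.105 × 259) = 18.49 m, so C_max = 0.784/(0.24 × 5.89 × 18.49) = 0.0300 kg/m³.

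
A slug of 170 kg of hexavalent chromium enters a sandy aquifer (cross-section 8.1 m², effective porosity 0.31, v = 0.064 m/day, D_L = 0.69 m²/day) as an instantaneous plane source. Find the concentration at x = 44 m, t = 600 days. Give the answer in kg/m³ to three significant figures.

0.921 kg/m³

For an instantaneous plane source, C(x,t) = M/(n_e·A·√(4πDt)) · exp(−(x−vt)²/(4Dt)), with n_e·A the pore (flow) area.
Plume center vt = 0.064 × 600 = 38.4 m, so the well at 44 m is 5.6 m downgradient of the peak.
√(4πDt) = 72.13 m, giving peak height M/(n_e·A·√(4πDt)) = 170/(0.31 × 8.1 × 72.13) = 0.9386 kg/m³.
(x−vt)²/(4Dt) = (5.6)²/(4 × 0.69 × 600) = 0.01894; exp(−0.01894) = 0.9812.
C = 0.9386 × 0.9812 = 0.921 kg/m³.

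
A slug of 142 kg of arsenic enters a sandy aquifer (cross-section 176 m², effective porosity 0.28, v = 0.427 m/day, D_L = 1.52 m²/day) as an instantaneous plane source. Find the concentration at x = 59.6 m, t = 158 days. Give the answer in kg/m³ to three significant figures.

For an instantaneous plane source, C(x,t) = M/(n_e·A·√(4πDt)) · exp(−(x−vt)²/(4Dt)), with n_e·A the pore (flow) area.
Plume center vt = 0.427 × 158 = 67.466 m, so the well at 59.6 m is 7.866 m upgradient of the peak.
√(4πDt) = 54.94 m, giving peak height M/(n_e·A·√(4πDt)) = 142/(0.28 × 176 × 54.94) = 0.05245 kg/m³.
(x−vt)²/(4Dt) = (-7.866)²/(4 × 1.52 × 158) = 0.06441; exp(−0.06441) = 0.9376.
C = 0.05245 × 0.9376 = 0.0492 kg/m³.

0.0492 kg/m³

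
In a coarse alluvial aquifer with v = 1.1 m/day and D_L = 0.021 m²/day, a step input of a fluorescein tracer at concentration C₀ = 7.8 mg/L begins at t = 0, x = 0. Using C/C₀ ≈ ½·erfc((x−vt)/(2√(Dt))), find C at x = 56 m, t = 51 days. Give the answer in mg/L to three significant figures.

For a continuous step input, C/C₀ ≈ ½·erfc((x−vt)/(2√(Dt))).
vt = 1.1 × 51 = 56.1 m and 2√(Dt) = 2√(0.021 × 51) = 2.070 m.
Argument (x−vt)/(2√(Dt)) = (56 − 56.1)/2.070 = -0.04831; ½·erfc(-0.04831) = 0.5272.
C = 7.8 × 0.5272 = 4.11 mg/L.

4.11 mg/L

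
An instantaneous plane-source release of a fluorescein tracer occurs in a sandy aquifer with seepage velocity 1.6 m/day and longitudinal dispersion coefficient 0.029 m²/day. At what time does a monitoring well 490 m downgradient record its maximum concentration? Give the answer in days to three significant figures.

For the 1D instantaneous-source solution, setting ∂C/∂t = 0 at fixed x gives v²t² + 2Dt − x² = 0, so t = (√(D² + v²x²) − D)/v².
√(D² + v²x²) = √(0.029² + 1.6² × 490²) = 784.0; v² = 2.56.
t = (784.0 − 0.029)/2.56 = 306 days (vs. the pure-advection estimate x/v = 306 d).

306 days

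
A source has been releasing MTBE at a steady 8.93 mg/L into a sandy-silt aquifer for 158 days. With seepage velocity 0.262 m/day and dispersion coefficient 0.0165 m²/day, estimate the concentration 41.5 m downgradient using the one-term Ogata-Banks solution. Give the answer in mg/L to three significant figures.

For a continuous step input, C/C₀ ≈ ½·erfc((x−vt)/(2√(Dt))).
vt = 0.262 × 158 = 41.396 m and 2√(Dt) = 2√(0.0165 × 158) = 3.229 m.
Argument (x−vt)/(2√(Dt)) = (41.5 − 41.396)/3.229 = 0.03221; ½·erfc(0.03221) = 0.4818.
C = 8.93 × 0.4818 = 4.30 mg/L.

4.30 mg/L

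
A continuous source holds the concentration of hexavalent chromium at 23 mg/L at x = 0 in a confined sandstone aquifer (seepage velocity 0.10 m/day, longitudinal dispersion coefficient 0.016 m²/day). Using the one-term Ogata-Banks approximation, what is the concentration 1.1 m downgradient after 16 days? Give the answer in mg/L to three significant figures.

17.4 mg/L

For a continuous step input, C/C₀ ≈ ½·erfc((x−vt)/(2√(Dt))).
vt = 0.10 × 16 = 1.6 m and 2√(Dt) = 2√(0.016 × 16) = 1.012 m.
Argument (x−vt)/(2√(Dt)) = (1.1 − 1.6)/1.012 = -0.4941; ½·erfc(-0.4941) = 0.7576.
C = 23 × 0.7576 = 17.4 mg/L.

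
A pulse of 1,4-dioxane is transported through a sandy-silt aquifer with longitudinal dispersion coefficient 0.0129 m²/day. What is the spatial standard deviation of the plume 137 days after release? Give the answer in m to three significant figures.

1.88 m

Dispersive spreading gives a Gaussian with σ² = 2Dt; advection only shifts the center.
σ = √(2 × 0.0129 × 137) = 1.88 m.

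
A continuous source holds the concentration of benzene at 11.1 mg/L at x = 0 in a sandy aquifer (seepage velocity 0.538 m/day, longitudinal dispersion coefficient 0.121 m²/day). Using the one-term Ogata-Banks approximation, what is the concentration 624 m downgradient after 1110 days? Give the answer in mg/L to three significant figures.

For a continuous step input, C/C₀ ≈ ½·erfc((x−vt)/(2√(Dt))).
vt = 0.538 × 1110 = 597.18 m and 2√(Dt) = 2√(0.121 × 1110) = 23.18 m.
Argument (x−vt)/(2√(Dt)) = (624 − 597.18)/23.18 = 1.157; ½·erfc(1.157) = 0.05089.
C = 11.1 × 0.05089 = 0.565 mg/L.

0.565 mg/L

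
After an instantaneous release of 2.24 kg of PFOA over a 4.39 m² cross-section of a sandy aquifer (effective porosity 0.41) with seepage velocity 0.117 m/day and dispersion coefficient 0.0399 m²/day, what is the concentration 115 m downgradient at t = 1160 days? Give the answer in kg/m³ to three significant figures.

0.00508 kg/m³

For an instantaneous plane source, C(x,t) = M/(n_e·A·√(4πDt)) · exp(−(x−vt)²/(4Dt)), with n_e·A the pore (flow) area.
Plume center vt = 0.117 × 1160 = 135.72 m, so the well at 115 m is 20.72 m upgradient of the peak.
√(4πDt) = 24.12 m, giving peak height M/(n_e·A·√(4πDt)) = 2.24/(0.41 × 4.39 × 24.12) = 0.05160 kg/m³.
(x−vt)²/(4Dt) = (-20.72)²/(4 × 0.0399 × 1160) = 2.319; exp(−2.319) = 0.09837.
C = 0.05160 × 0.09837 = 0.00508 kg/m³.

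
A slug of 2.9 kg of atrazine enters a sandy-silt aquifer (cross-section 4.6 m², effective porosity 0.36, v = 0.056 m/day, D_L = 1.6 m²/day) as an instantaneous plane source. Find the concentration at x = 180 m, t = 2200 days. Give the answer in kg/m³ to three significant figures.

For an instantaneous plane source, C(x,t) = M/(n_e·A·√(4πDt)) · exp(−(x−vt)²/(4Dt)), with n_e·A the pore (flow) area.
Plume center vt = 0.056 × 2200 = 123.2 m, so the well at 180 m is 56.8 m downgradient of the peak.
√(4πDt) = 210.3 m, giving peak height M/(n_e·A·√(4πDt)) = 2.9/(0.36 × 4.6 × 210.3) = 0.008327 kg/m³.
(x−vt)²/(4Dt) = (56.8)²/(4 × 1.6 × 2200) = 0.2291; exp(−0.2291) = 0.7952.
C = 0.008327 × 0.7952 = 0.00662 kg/m³.

0.00662 kg/m³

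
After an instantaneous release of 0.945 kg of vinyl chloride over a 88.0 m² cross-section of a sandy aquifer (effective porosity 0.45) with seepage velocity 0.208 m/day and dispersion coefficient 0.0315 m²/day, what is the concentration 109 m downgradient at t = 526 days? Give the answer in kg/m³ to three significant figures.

0.00165 kg/m³

For an instantaneous plane source, C(x,t) = M/(n_e·A·√(4πDt)) · exp(−(x−vt)²/(4Dt)), with n_e·A the pore (flow) area.
Plume center vt = 0.208 × 526 = 109.408 m, so the well at 109 m is 0.408 m upgradient of the peak.
√(4πDt) = 14.43 m, giving peak height M/(n_e·A·√(4πDt)) = 0.945/(0.45 × 88.0 × 14.43) = 0.001654 kg/m³.
(x−vt)²/(4Dt) = (-0.408)²/(4 × 0.0315 × 526) = 0.002512; exp(−0.002512) = 0.9975.
C = 0.001654 × 0.9975 = 0.00165 kg/m³.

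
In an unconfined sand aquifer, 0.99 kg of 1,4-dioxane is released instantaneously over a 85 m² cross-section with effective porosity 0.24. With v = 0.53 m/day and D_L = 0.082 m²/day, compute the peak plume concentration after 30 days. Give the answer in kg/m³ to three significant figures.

0.00873 kg/m³

The peak of an instantaneous 1D plume sits at x = vt; there the Gaussian factor is 1 and C_max = M/(n_e·A·√(4πDt)), where n_e·A is the pore area the mass is dissolved in.
√(4πDt) = √(4π × 0.082 × 30) = 5.560 m, so C_max = 0.99/(0.24 × 85 × 5.560) = 0.00873 kg/m³.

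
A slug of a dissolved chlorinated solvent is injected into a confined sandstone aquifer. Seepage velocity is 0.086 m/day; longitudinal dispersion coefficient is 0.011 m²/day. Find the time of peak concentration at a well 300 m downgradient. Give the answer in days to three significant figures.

For the 1D instantaneous-source solution, setting ∂C/∂t = 0 at fixed x gives v²t² + 2Dt − x² = 0, so t = (√(D² + v²x²) − D)/v².
√(D² + v²x²) = √(0.011² + 0.086² × 300²) = 25.80; v² = 0.007396.
t = (25.80 − 0.011)/0.007396 = 3490 days (vs. the pure-advection estimate x/v = 3490 d).

3490 days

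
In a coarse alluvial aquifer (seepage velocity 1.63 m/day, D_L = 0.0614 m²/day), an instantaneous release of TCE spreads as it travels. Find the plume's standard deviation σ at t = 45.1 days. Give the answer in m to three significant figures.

2.35 m

Dispersive spreading gives a Gaussian with σ² = 2Dt; advection only shifts the center.
σ = √(2 × 0.0614 × 45.1) = 2.35 m.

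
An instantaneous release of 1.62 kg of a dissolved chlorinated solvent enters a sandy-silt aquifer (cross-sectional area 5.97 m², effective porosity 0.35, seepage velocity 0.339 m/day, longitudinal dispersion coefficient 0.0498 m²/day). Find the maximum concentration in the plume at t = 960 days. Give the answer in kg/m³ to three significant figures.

0.0316 kg/m³

The peak of an instantaneous 1D plume sits at x = vt; there the Gaussian factor is 1 and C_max = M/(n_e·A·√(4πDt)), where n_e·A is the pore area the mass is dissolved in.
√(4πDt) = √(4π × 0.0498 × 960) = 24.51 m, so C_max = 1.62/(0.35 × 5.97 × 24.51) = 0.0316 kg/m³.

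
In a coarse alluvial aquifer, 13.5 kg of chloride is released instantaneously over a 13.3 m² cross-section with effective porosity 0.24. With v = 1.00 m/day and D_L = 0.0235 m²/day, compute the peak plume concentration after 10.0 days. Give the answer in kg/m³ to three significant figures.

The peak of an instantaneous 1D plume sits at x = vt; there the Gaussian factor is 1 and C_max = M/(n_e·A·√(4πDt)), where n_e·A is the pore area the mass is dissolved in.
√(4πDt) = √(4π × 0.0235 × 10.0) = 1.718 m, so C_max = 13.5/(0.24 × 13.3 × 1.718) = 2.46 kg/m³.

2.46 kg/m³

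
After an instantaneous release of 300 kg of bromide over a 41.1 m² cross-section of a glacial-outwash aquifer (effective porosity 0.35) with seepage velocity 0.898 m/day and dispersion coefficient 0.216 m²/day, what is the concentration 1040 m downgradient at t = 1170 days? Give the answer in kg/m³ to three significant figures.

For an instantaneous plane source, C(x,t) = M/(n_e·A·√(4πDt)) · exp(−(x−vt)²/(4Dt)), with n_e·A the pore (flow) area.
Plume center vt = 0.898 × 1170 = 1050.66 m, so the well at 1040 m is 10.66 m upgradient of the peak.
√(4πDt) = 56.35 m, giving peak height M/(n_e·A·√(4πDt)) = 300/(0.35 × 41.1 × 56.35) = 0.3701 kg/m³.
(x−vt)²/(4Dt) = (-10.66)²/(4 × 0.216 × 1170) = 0.1124; exp(−0.1124) = 0.8937.
C = 0.3701 × 0.8937 = 0.331 kg/m³.

0.331 kg/m³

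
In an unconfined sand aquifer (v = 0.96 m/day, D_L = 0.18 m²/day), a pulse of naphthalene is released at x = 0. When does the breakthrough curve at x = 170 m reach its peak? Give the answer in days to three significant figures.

177 days

For the 1D instantaneous-source solution, setting ∂C/∂t = 0 at fixed x gives v²t² + 2Dt − x² = 0, so t = (√(D² + v²x²) − D)/v².
√(D² + v²x²) = √(0.18² + 0.96² × 170²) = 163.2; v² = 0.9216.
t = (163.2 − 0.18)/0.9216 = 177 days (vs. the pure-advection estimate x/v = 177 d).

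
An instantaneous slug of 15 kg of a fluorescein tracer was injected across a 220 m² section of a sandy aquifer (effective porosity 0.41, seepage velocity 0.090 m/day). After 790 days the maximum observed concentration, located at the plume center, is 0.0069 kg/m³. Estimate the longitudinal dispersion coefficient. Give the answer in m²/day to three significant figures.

0.0585 m²/day

At the plume center C_max = M/(n_e·A·√(4πDt)), so D = M²/(4πt·(n_e·A·C_max)²).
n_e·A·C_max = 0.41 × 220 × 0.0069 = 0.6224 kg/m.
D = 15²/(4π × 790 × 0.6224²) = 0.0585 m²/day.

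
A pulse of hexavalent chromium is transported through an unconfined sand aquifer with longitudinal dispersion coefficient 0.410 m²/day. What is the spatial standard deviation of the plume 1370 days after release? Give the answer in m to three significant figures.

33.5 m

Dispersive spreading gives a Gaussian with σ² = 2Dt; advection only shifts the center.
σ = √(2 × 0.410 × 1370) = 33.5 m.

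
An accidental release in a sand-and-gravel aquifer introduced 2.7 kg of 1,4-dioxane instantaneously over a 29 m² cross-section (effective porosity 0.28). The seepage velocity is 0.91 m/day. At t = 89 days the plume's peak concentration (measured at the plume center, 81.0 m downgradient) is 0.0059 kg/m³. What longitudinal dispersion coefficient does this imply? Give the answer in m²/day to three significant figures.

At the plume center C_max = M/(n_e·A·√(4πDt)), so D = M²/(4πt·(n_e·A·C_max)²).
n_e·A·C_max = 0.28 × 29 × 0.0059 = 0.04791 kg/m.
D = 2.7²/(4π × 89 × 0.04791²) = 2.84 m²/day.

2.84 m²/day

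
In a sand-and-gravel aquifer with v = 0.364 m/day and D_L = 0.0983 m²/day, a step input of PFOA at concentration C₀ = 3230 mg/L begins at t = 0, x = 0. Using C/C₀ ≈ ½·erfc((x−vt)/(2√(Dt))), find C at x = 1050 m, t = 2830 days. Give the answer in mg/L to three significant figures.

645 mg/L

For a continuous step input, C/C₀ ≈ ½·erfc((x−vt)/(2√(Dt))).
vt = 0.364 × 2830 = 1030.12 m and 2√(Dt) = 2√(0.0983 × 2830) = 33.36 m.
Argument (x−vt)/(2√(Dt)) = (1050 − 1030.12)/33.36 = 0.5959; ½·erfc(0.5959) = 0.1997.
C = 3230 × 0.1997 = 645 mg/L.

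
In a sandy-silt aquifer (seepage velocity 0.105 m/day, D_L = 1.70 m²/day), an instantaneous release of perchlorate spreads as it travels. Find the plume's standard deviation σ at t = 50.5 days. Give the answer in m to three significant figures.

13.1 m

Dispersive spreading gives a Gaussian with σ² = 2Dt; advection only shifts the center.
σ = √(2 × 1.70 × 50.5) = 13.1 m.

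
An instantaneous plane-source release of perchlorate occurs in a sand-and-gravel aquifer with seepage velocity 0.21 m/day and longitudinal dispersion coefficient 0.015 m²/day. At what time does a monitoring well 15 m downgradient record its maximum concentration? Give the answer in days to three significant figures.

For the 1D instantaneous-source solution, setting ∂C/∂t = 0 at fixed x gives v²t² + 2Dt − x² = 0, so t = (√(D² + v²x²) − D)/v².
√(D² + v²x²) = √(0.015² + 0.21² × 15²) = 3.150; v² = 0.0441.
t = (3.150 − 0.015)/0.0441 = 71.1 days (vs. the pure-advection estimate x/v = 71.4 d).

71.1 days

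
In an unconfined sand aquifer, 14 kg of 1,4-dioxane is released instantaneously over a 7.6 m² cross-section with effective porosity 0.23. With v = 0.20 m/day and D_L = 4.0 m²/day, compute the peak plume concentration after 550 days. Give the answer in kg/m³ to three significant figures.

The peak of an instantaneous 1D plume sits at x = vt; there the Gaussian factor is 1 and C_max = M/(n_e·A·√(4πDt)), where n_e·A is the pore area the mass is dissolved in.
√(4πDt) = √(4π × 4.0 × 550) = 166.3 m, so C_max = 14/(0.23 × 7.6 × 166.3) = 0.0482 kg/m³.

0.0482 kg/m³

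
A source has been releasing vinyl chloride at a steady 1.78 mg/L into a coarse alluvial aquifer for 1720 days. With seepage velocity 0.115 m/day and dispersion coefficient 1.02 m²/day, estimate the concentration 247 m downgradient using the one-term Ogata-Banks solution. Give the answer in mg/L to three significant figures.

For a continuous step input, C/C₀ ≈ ½·erfc((x−vt)/(2√(Dt))).
vt = 0.115 × 1720 = 197.8 m and 2√(Dt) = 2√(1.02 × 1720) = 83.77 m.
Argument (x−vt)/(2√(Dt)) = (247 − 197.8)/83.77 = 0.5873; ½·erfc(0.5873) = 0.2031.
C = 1.78 × 0.2031 = 0.362 mg/L.

0.362 mg/L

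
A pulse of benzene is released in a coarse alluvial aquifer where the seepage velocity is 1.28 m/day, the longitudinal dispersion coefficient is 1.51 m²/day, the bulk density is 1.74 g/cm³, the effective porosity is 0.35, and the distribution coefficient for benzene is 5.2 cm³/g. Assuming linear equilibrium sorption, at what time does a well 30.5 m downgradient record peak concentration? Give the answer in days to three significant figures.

616 days

Retardation factor R = 1 + ρ_b·K_d/n = 1 + 1.74 × 5.2/0.35 = 26.85.
Sorption retards both mechanisms: v_R = v/R = 0.04767 m/day, D_R = D/R = 0.05624 m²/day.
Peak time from v_R²t² + 2D_R t − x² = 0: t = (√(D_R² + v_R²x²) − D_R)/v_R².
√(D_R² + v_R²x²) = √(0.05624² + 0.04767² × 30.5²) = 1.455; v_R² = 0.002272.
t = (1.455 − 0.05624)/0.002272 = 616 days.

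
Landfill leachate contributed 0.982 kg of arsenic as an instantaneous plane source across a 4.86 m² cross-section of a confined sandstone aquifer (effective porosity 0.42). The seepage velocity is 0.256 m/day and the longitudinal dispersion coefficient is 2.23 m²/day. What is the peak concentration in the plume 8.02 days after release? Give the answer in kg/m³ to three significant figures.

0.0321 kg/m³

The peak of an instantaneous 1D plume sits at x = vt; there the Gaussian factor is 1 and C_max = M/(n_e·A·√(4πDt)), where n_e·A is the pore area the mass is dissolved in.
√(4πDt) = √(4π × 2.23 × 8.02) = 14.99 m, so C_max = 0.982/(0.42 × 4.86 × 14.99) = 0.0321 kg/m³.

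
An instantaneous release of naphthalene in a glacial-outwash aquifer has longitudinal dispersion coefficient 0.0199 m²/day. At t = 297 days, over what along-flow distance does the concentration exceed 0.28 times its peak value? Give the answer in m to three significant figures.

11.0 m

The plume is Gaussian with σ = √(2Dt) = √(2 × 0.0199 × 297) = 3.438 m.
C/C_peak = exp(−Δx²/(2σ²)) = 0.28 ⇒ Δx = σ·√(−2 ln 0.28) = 3.438 × 1.596 = 5.487 m.
Width = 2Δx = 11.0 m.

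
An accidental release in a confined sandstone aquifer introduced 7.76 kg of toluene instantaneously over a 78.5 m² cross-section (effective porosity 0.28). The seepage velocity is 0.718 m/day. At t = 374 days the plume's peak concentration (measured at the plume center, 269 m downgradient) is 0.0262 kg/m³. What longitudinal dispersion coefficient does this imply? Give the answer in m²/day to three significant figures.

0.0386 m²/day

At the plume center C_max = M/(n_e·A·√(4πDt)), so D = M²/(4πt·(n_e·A·C_max)²).
n_e·A·C_max = 0.28 × 78.5 × 0.0262 = 0.5759 kg/m.
D = 7.76²/(4π × 374 × 0.5759²) = 0.0386 m²/day.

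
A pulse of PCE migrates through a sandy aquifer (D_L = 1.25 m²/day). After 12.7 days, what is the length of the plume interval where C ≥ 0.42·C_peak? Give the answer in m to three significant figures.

14.8 m

The plume is Gaussian with σ = √(2Dt) = √(2 × 1.25 × 12.7) = 5.635 m.
C/C_peak = exp(−Δx²/(2σ²)) = 0.42 ⇒ Δx = σ·√(−2 ln 0.42) = 5.635 × 1.317 = 7.421 m.
Width = 2Δx = 14.8 m.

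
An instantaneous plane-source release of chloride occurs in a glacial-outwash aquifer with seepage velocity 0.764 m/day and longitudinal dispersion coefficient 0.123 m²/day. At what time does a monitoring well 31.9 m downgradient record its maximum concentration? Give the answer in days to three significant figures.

41.5 days

For the 1D instantaneous-source solution, setting ∂C/∂t = 0 at fixed x gives v²t² + 2Dt − x² = 0, so t = (√(D² + v²x²) − D)/v².
√(D² + v²x²) = √(0.123² + 0.764² × 31.9²) = 24.37; v² = 0.583696.
t = (24.37 − 0.123)/0.583696 = 41.5 days (vs. the pure-advection estimate x/v = 41.8 d).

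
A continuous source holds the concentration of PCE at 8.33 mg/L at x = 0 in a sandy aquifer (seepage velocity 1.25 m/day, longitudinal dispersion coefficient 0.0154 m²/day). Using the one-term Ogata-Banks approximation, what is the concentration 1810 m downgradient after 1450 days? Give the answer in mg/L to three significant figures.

For a continuous step input, C/C₀ ≈ ½·erfc((x−vt)/(2√(Dt))).
vt = 1.25 × 1450 = 1812.5 m and 2√(Dt) = 2√(0.0154 × 1450) = 9.451 m.
Argument (x−vt)/(2√(Dt)) = (1810 − 1812.5)/9.451 = -0.2645; ½·erfc(-0.2645) = 0.6458.
C = 8.33 × 0.6458 = 5.38 mg/L.

5.38 mg/L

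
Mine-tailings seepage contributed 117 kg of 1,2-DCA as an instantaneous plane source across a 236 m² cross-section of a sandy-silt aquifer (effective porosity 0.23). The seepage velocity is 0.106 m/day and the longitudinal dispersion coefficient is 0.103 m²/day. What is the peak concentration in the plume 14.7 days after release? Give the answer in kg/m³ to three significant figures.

The peak of an instantaneous 1D plume sits at x = vt; there the Gaussian factor is 1 and C_max = M/(n_e·A·√(4πDt)), where n_e·A is the pore area the mass is dissolved in.
√(4πDt) = √(4π × 0.103 × 14.7) = 4.362 m, so C_max = 117/(0.23 × 236 × 4.362) = 0.494 kg/m³.

0.494 kg/m³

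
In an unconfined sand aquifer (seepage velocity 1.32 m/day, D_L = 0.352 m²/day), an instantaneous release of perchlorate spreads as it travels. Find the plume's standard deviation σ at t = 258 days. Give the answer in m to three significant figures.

Dispersive spreading gives a Gaussian with σ² = 2Dt; advection only shifts the center.
σ = √(2 × 0.352 × 258) = 13.5 m.

13.5 m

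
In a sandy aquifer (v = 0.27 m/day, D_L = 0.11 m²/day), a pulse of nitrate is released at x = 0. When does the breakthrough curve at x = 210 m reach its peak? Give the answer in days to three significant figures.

776 days

For the 1D instantaneous-source solution, setting ∂C/∂t = 0 at fixed x gives v²t² + 2Dt − x² = 0, so t = (√(D² + v²x²) − D)/v².
√(D² + v²x²) = √(0.11² + 0.27² × 210²) = 56.70; v² = 0.0729.
t = (56.70 − 0.11)/0.0729 = 776 days (vs. the pure-advection estimate x/v = 778 d).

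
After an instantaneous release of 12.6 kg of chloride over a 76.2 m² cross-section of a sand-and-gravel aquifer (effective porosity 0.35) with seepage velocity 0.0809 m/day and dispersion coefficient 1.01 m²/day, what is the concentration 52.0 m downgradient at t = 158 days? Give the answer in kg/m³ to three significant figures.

0.000948 kg/m³

For an instantaneous plane source, C(x,t) = M/(n_e·A·√(4πDt)) · exp(−(x−vt)²/(4Dt)), with n_e·A the pore (flow) area.
Plume center vt = 0.0809 × 158 = 12.7822 m, so the well at 52.0 m is 39.2178 m downgradient of the peak.
√(4πDt) = 44.78 m, giving peak height M/(n_e·A·√(4πDt)) = 12.6/(0.35 × 76.2 × 44.78) = 0.01055 kg/m³.
(x−vt)²/(4Dt) = (39.2178)²/(4 × 1.01 × 158) = 2.410; exp(−2.410) = 0.08982.
C = 0.01055 × 0.08982 = 0.000948 kg/m³.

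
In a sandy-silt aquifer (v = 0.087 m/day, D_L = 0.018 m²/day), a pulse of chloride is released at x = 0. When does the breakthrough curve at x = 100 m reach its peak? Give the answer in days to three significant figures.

1150 days

For the 1D instantaneous-source solution, setting ∂C/∂t = 0 at fixed x gives v²t² + 2Dt − x² = 0, so t = (√(D² + v²x²) − D)/v².
√(D² + v²x²) = √(0.018² + 0.087² × 100²) = 8.700; v² = 0.007569.
t = (8.700 − 0.018)/0.007569 = 1150 days (vs. the pure-advection estimate x/v = 1150 d).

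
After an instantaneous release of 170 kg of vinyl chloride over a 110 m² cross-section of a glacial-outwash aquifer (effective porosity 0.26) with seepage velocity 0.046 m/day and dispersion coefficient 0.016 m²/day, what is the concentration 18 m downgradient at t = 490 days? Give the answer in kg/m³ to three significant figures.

For an instantaneous plane source, C(x,t) = M/(n_e·A·√(4πDt)) · exp(−(x−vt)²/(4Dt)), with n_e·A the pore (flow) area.
Plume center vt = 0.046 × 490 = 22.54 m, so the well at 18 m is 4.54 m upgradient of the peak.
√(4πDt) = 9.926 m, giving peak height M/(n_e·A·√(4πDt)) = 170/(0.26 × 110 × 9.926) = 0.5988 kg/m³.
(x−vt)²/(4Dt) = (-4.54)²/(4 × 0.016 × 490) = 0.6573; exp(−0.6573) = 0.5182.
C = 0.5988 × 0.5182 = 0.310 kg/m³.

0.310 kg/m³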